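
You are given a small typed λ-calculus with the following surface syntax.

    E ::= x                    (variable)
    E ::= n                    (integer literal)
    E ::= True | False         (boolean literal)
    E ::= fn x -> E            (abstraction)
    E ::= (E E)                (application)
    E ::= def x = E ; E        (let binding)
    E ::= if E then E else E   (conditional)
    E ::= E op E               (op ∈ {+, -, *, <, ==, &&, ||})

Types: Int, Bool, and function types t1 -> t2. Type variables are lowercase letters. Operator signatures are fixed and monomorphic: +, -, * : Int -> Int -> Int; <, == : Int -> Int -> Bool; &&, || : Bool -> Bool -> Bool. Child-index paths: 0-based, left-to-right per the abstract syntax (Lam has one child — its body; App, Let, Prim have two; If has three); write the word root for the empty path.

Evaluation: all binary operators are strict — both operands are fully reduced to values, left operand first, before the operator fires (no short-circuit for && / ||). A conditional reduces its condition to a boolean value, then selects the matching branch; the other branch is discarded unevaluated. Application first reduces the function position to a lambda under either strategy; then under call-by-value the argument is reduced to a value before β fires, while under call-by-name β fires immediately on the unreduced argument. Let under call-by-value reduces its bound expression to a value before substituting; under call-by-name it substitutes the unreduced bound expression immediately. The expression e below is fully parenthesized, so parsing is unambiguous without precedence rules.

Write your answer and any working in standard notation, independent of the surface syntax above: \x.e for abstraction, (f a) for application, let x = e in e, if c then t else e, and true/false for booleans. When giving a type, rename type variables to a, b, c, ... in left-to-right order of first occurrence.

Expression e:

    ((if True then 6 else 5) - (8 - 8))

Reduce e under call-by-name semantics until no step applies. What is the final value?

Working:
step 0: ((if true then 6 else 5) - (8 - 8))
step 1: [if@0] (6 - (8 - 8))
step 2: [delta@1] (6 - 0)
step 3: [delta@root] 6

Answer: 6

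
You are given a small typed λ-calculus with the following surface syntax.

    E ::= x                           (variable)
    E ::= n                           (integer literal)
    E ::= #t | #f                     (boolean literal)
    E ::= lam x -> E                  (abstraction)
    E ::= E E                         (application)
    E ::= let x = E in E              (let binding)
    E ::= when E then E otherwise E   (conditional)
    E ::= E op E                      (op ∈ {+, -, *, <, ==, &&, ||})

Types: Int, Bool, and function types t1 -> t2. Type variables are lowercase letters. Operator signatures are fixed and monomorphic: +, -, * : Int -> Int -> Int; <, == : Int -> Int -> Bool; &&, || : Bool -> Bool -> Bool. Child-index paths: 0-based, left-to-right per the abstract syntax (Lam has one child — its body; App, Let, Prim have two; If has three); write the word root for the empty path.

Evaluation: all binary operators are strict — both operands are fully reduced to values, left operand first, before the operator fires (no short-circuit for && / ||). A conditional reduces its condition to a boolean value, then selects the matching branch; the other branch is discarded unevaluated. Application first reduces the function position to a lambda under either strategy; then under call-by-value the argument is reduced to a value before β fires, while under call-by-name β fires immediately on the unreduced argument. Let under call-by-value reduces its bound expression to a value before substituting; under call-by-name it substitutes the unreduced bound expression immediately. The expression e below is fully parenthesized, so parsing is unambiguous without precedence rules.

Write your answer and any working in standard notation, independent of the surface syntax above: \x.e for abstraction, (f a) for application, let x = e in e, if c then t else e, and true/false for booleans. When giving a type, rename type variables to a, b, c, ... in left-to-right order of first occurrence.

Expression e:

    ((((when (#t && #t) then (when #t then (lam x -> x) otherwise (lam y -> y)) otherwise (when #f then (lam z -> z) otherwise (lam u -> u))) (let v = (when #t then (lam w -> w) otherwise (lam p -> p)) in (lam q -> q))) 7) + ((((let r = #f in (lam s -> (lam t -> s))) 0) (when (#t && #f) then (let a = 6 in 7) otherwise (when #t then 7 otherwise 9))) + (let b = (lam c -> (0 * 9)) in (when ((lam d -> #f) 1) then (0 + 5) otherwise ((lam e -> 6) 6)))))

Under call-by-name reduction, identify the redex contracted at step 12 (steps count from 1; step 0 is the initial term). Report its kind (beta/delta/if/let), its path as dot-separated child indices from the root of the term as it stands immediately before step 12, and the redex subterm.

Working:
step 0: ((((if (true && true) then (if true then (\x.x) else (\y.y)) else (if false then (\z.z) else (\u.u))) (let v = (if true then (\w.w) else (\p.p)) in (\q.q))) 7) + ((((let r = false in (\s.(\t.s))) 0) (if (true && false) then (let a = 6 in 7) else (if true then 7 else 9))) + (let b = (\c.(0 * 9)) in (if ((\d.false) 1) then (0 + 5) else ((\e.6) 6)))))
step 1: [delta@0.0.0.0] ((((if true then (if true then (\x.x) else (\y.y)) else (if false then (\z.z) else (\u.u))) (let v = (if true then (\w.w) else (\p.p)) in (\q.q))) 7) + ((((let r = false in (\s.(\t.s))) 0) (if (true && false) then (let a = 6 in 7) else (if true then 7 else 9))) + (let b = (\c.(0 * 9)) in (if ((\d.false) 1) then (0 + 5) else ((\e.6) 6)))))
step 2: [if@0.0.0] ((((if true then (\x.x) else (\y.y)) (let v = (if true then (\w.w) else (\p.p)) in (\q.q))) 7) + ((((let r = false in (\s.(\t.s))) 0) (if (true && false) then (let a = 6 in 7) else (if true then 7 else 9))) + (let b = (\c.(0 * 9)) in (if ((\d.false) 1) then (0 + 5) else ((\e.6) 6)))))
step 3: [if@0.0.0] ((((\x.x) (let v = (if true then (\w.w) else (\p.p)) in (\q.q))) 7) + ((((let r = false in (\s.(\t.s))) 0) (if (true && false) then (let a = 6 in 7) else (if true then 7 else 9))) + (let b = (\c.(0 * 9)) in (if ((\d.false) 1) then (0 + 5) else ((\e.6) 6)))))
step 4: [beta@0.0] (((let v = (if true then (\w.w) else (\p.p)) in (\q.q)) 7) + ((((let r = false in (\s.(\t.s))) 0) (if (true && false) then (let a = 6 in 7) else (if true then 7 else 9))) + (let b = (\c.(0 * 9)) in (if ((\d.false) 1) then (0 + 5) else ((\e.6) 6)))))
step 5: [let@0.0] (((\q.q) 7) + ((((let r = false in (\s.(\t.s))) 0) (if (true && false) then (let a = 6 in 7) else (if true then 7 else 9))) + (let b = (\c.(0 * 9)) in (if ((\d.false) 1) then (0 + 5) else ((\e.6) 6)))))
step 6: [beta@0] (7 + ((((let r = false in (\s.(\t.s))) 0) (if (true && false) then (let a = 6 in 7) else (if true then 7 else 9))) + (let b = (\c.(0 * 9)) in (if ((\d.false) 1) then (0 + 5) else ((\e.6) 6)))))
step 7: [let@1.0.0.0] (7 + ((((\s.(\t.s)) 0) (if (true && false) then (let a = 6 in 7) else (if true then 7 else 9))) + (let b = (\c.(0 * 9)) in (if ((\d.false) 1) then (0 + 5) else ((\e.6) 6)))))
step 8: [beta@1.0.0] (7 + (((\t.0) (if (true && false) then (let a = 6 in 7) else (if true then 7 else 9))) + (let b = (\c.(0 * 9)) in (if ((\d.false) 1) then (0 + 5) else ((\e.6) 6)))))
step 9: [beta@1.0] (7 + (0 + (let b = (\c.(0 * 9)) in (if ((\d.false) 1) then (0 + 5) else ((\e.6) 6)))))
step 10: [let@1.1] (7 + (0 + (if ((\d.false) 1) then (0 + 5) else ((\e.6) 6))))
step 11: [beta@1.1.0] (7 + (0 + (if false then (0 + 5) else ((\e.6) 6))))
step 12: [if@1.1] (7 + (0 + ((\e.6) 6)))

Answer: if at 1.1 : (if false then (0 + 5) else ((\e.6) 6))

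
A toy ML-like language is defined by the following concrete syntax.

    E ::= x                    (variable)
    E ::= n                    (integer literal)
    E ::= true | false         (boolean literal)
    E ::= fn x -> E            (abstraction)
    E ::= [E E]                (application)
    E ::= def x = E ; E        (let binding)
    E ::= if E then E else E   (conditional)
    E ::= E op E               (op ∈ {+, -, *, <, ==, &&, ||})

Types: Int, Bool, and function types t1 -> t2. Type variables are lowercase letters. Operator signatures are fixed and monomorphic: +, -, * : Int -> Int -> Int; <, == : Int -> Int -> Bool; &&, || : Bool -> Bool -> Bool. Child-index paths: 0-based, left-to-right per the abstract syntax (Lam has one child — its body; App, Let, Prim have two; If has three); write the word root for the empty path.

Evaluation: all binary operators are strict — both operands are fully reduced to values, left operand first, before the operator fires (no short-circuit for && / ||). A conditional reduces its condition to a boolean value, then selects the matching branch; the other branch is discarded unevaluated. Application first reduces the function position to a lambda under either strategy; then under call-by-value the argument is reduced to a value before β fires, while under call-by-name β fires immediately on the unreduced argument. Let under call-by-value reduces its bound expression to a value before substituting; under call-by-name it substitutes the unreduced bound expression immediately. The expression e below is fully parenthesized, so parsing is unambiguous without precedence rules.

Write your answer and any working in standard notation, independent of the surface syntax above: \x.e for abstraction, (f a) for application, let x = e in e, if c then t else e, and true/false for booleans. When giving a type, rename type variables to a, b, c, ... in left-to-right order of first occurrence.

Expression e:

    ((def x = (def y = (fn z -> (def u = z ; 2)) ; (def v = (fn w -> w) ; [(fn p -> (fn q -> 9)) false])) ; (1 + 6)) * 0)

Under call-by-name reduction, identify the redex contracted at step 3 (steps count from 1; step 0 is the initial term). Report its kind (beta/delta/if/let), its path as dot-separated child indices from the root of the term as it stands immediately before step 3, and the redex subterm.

Derivation:
step 0: ((let x = (let y = (\z.(let u = z in 2)) in (let v = (\w.w) in ((\p.(\q.9)) false))) in (1 + 6)) * 0)
step 1: [let@0] ((1 + 6) * 0)
step 2: [delta@0] (7 * 0)
step 3: [delta@root] 0

Answer: delta at root : (7 * 0)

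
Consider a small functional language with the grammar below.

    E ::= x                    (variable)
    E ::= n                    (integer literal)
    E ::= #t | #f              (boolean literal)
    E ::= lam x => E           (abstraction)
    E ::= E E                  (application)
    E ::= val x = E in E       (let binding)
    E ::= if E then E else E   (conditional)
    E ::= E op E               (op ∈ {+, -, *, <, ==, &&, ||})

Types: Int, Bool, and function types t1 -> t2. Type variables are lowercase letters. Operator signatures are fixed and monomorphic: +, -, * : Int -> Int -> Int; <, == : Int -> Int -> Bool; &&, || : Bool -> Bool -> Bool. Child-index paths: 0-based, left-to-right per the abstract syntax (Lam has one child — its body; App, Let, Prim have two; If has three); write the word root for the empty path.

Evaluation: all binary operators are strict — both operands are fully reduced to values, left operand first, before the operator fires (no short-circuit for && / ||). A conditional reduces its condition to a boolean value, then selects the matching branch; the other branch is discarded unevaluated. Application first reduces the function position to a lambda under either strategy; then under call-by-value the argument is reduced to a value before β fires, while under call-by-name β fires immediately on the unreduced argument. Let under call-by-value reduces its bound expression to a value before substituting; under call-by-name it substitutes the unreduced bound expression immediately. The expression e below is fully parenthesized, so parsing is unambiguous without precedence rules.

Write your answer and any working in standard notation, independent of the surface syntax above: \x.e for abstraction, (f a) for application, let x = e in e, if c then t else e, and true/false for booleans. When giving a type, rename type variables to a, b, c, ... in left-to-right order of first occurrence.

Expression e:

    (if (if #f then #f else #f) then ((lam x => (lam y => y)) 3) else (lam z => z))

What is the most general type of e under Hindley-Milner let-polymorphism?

Answer: a -> a

Trace:
  unify Bool ~ Bool
  unify Bool ~ Bool
  unify Bool ~ Bool
y : b
\y._ : b -> b
\x._ : a -> b -> b
  unify a -> b -> b ~ Int -> c
  unify a ~ Int
  unify b -> b ~ c
_ _ : b -> b
z : d
\z._ : d -> d
  unify b -> b ~ d -> d
  unify b ~ d
  unify d ~ d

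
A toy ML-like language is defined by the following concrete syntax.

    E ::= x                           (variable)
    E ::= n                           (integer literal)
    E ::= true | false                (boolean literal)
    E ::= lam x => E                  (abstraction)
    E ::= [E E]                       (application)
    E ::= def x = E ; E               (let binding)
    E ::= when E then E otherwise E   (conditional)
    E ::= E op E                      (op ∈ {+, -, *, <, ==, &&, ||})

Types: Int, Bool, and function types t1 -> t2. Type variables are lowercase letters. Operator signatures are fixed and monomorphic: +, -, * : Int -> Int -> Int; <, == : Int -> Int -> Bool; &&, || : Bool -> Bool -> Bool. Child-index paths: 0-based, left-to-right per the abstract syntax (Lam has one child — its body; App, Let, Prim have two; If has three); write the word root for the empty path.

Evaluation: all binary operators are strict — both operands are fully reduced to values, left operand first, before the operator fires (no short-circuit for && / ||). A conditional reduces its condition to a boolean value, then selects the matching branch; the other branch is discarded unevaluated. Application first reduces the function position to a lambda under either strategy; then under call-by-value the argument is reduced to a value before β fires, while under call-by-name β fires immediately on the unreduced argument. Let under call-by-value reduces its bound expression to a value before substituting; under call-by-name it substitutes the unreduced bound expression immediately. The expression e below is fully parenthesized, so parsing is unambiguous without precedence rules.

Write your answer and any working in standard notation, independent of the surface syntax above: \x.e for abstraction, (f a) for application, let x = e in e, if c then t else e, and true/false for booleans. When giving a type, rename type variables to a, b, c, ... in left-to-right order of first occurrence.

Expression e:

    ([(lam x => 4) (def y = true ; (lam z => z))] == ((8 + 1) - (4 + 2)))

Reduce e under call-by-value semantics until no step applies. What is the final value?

Working:
step 0: (((\x.4) (let y = true in (\z.z))) == ((8 + 1) - (4 + 2)))
step 1: [let@0.1] (((\x.4) (\z.z)) == ((8 + 1) - (4 + 2)))
step 2: [beta@0] (4 == ((8 + 1) - (4 + 2)))
step 3: [delta@1.0] (4 == (9 - (4 + 2)))
step 4: [delta@1.1] (4 == (9 - 6))
step 5: [delta@1] (4 == 3)
step 6: [delta@root] false

Answer: false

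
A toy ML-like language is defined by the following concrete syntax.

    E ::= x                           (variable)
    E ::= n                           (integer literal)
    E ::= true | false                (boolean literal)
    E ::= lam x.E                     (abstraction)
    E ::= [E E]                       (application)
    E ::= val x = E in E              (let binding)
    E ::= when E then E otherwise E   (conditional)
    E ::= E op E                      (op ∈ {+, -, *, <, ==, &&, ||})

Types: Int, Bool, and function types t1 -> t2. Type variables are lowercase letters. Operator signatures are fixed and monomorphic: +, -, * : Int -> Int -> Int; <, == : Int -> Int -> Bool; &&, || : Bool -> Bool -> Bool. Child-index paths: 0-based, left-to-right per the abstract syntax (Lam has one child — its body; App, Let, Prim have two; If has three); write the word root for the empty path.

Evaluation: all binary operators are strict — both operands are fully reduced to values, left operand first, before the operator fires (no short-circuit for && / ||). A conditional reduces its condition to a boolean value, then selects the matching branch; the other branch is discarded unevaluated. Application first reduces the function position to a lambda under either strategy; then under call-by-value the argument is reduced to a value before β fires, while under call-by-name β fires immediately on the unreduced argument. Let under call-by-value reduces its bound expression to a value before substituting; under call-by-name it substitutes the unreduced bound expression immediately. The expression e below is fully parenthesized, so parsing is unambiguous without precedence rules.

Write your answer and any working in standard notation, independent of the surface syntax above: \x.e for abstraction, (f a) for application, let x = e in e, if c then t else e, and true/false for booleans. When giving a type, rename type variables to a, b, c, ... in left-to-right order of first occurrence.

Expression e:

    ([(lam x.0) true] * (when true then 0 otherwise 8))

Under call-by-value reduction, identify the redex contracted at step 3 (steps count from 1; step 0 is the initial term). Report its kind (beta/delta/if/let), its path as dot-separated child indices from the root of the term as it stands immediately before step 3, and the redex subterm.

Answer: delta at root : (0 * 0)

Working:
step 0: (((\x.0) true) * (if true then 0 else 8))
step 1: [beta@0] (0 * (if true then 0 else 8))
step 2: [if@1] (0 * 0)
step 3: [delta@root] 0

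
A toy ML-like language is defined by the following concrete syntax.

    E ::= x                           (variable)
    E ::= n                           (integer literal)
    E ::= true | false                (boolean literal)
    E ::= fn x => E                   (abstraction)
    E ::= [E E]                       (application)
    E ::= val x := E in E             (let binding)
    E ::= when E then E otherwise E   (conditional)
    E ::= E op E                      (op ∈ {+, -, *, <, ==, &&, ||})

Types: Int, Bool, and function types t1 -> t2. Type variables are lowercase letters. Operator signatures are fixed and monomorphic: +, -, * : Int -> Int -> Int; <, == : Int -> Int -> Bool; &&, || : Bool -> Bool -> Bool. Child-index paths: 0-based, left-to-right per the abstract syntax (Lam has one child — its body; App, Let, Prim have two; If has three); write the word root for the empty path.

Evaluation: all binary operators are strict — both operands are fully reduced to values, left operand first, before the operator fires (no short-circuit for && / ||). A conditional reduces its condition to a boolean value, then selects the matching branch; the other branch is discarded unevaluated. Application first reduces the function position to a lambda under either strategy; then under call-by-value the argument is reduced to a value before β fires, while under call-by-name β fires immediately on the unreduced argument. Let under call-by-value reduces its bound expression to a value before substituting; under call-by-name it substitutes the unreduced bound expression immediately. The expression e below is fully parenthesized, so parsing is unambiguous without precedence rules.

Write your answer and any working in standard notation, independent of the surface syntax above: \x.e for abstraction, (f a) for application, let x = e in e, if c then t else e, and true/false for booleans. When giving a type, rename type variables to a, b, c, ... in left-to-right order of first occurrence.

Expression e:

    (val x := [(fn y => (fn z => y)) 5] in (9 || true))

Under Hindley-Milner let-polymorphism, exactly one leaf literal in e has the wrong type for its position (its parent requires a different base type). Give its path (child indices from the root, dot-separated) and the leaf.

Working:
y : a
\z._ : b -> a
\y._ : a -> b -> a
  unify a -> b -> a ~ Int -> c
  unify a ~ Int
  unify b -> Int ~ c
_ _ : b -> Int
let x : forall. b -> Int
  unify Int ~ Bool
  FAIL: mismatch Int ~ Bool

Answer: 1.0 : 9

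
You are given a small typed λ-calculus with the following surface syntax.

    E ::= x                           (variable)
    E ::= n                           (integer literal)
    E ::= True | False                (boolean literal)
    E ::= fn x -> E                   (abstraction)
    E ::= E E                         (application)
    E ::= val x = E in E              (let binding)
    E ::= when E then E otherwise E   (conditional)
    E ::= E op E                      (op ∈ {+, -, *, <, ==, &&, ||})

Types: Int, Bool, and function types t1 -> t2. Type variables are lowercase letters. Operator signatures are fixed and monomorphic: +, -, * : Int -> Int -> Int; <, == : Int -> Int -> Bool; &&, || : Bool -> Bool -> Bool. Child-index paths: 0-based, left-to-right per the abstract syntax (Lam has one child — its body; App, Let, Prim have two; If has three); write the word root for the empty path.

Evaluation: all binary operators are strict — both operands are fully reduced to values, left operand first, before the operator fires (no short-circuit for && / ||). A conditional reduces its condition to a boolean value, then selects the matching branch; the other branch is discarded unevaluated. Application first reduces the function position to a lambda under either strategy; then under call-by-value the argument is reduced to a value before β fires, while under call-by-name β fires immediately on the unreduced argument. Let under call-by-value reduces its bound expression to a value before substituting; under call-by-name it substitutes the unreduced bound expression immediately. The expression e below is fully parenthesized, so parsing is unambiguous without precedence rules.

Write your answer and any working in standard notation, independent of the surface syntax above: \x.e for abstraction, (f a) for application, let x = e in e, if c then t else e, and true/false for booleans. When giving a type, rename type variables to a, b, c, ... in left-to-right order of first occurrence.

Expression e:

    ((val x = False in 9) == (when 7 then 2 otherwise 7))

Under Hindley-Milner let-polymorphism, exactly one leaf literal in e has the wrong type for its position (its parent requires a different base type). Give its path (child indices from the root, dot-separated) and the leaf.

Answer: 1.0 : 7

Trace:
let x : Bool
  unify Int ~ Int
  unify Int ~ Bool
  FAIL: mismatch Int ~ Bool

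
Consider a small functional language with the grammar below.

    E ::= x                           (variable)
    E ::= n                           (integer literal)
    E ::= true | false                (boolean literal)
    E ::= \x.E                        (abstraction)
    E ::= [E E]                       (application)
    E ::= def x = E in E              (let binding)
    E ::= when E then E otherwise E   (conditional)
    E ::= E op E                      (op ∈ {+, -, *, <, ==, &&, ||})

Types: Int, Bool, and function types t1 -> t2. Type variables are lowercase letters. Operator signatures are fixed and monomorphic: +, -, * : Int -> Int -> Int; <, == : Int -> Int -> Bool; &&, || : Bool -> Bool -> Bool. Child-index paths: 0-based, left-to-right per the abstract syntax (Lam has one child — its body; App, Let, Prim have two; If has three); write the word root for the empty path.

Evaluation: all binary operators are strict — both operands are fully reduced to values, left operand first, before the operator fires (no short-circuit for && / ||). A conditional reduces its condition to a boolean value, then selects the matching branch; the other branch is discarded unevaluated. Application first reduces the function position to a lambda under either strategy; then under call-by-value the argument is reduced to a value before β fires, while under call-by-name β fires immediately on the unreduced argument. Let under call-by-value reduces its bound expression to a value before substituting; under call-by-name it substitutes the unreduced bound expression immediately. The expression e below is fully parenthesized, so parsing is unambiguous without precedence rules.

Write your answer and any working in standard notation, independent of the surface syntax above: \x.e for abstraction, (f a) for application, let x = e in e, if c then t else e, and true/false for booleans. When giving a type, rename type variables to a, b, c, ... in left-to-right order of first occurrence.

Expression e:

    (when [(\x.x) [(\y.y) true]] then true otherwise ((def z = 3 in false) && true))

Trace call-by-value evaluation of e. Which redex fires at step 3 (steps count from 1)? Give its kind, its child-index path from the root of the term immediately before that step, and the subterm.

Answer: if at root : (if true then true else ((let z = 3 in false) && true))

Derivation:
step 0: (if ((\x.x) ((\y.y) true)) then true else ((let z = 3 in false) && true))
step 1: [beta@0.1] (if ((\x.x) true) then true else ((let z = 3 in false) && true))
step 2: [beta@0] (if true then true else ((let z = 3 in false) && true))
step 3: [if@root] true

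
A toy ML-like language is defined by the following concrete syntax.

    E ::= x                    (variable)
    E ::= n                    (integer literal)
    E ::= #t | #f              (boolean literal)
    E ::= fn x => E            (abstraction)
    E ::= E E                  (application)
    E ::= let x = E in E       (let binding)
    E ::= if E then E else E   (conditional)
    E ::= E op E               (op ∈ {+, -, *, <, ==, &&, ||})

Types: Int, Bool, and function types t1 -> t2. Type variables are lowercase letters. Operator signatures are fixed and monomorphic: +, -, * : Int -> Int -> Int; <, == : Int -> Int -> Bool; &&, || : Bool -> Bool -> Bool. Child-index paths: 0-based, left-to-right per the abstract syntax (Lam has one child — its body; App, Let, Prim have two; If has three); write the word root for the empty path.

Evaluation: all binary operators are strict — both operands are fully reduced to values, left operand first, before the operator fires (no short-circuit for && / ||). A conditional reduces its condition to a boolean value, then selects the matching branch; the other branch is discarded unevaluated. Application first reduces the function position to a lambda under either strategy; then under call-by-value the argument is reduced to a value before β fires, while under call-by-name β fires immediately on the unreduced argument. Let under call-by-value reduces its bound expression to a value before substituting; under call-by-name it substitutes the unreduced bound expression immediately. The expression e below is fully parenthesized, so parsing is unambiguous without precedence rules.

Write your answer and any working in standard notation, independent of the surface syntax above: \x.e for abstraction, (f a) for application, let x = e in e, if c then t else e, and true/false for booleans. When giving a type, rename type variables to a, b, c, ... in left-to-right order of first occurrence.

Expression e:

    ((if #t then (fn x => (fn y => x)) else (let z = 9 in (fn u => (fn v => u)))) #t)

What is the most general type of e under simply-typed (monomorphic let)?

Derivation:
  unify Bool ~ Bool
x : a
\y._ : b -> a
\x._ : a -> b -> a
let z : Int
u : c
\v._ : d -> c
\u._ : c -> d -> c
  unify a -> b -> a ~ c -> d -> c
  unify a ~ c
  unify b -> c ~ d -> c
  unify b ~ d
  unify c ~ c
  unify c -> d -> c ~ Bool -> e
  unify c ~ Bool
  unify d -> Bool ~ e
_ _ : d -> Bool

Answer: a -> Bool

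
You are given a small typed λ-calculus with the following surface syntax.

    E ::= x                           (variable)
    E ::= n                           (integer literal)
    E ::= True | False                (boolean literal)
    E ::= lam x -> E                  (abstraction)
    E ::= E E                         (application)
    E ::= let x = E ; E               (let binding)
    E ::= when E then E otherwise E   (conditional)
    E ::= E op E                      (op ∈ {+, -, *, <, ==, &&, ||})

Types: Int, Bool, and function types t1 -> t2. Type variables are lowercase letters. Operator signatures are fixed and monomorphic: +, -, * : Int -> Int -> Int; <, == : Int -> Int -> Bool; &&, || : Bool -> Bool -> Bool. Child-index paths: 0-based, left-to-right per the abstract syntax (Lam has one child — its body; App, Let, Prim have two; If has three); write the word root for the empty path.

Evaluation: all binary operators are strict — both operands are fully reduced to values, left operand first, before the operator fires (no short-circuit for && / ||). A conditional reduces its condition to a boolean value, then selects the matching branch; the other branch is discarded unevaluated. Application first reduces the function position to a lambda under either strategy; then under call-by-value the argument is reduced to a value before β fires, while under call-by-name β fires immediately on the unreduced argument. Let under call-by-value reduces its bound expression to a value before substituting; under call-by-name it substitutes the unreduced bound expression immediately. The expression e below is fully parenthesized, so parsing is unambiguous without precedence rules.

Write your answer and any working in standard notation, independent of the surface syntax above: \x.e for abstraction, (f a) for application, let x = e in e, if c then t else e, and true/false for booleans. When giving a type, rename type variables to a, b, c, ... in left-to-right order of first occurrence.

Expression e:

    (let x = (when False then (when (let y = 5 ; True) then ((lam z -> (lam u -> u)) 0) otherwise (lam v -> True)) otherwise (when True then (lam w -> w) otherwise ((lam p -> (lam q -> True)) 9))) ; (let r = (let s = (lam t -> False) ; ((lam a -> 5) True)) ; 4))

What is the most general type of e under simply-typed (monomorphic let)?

Working:
  unify Bool ~ Bool
let y : Int
  unify Bool ~ Bool
u : b
\u._ : b -> b
\z._ : a -> b -> b
  unify a -> b -> b ~ Int -> c
  unify a ~ Int
  unify b -> b ~ c
_ _ : b -> b
\v._ : d -> Bool
  unify b -> b ~ d -> Bool
  unify b ~ d
  unify d ~ Bool
  unify Bool ~ Bool
w : e
\w._ : e -> e
\q._ : g -> Bool
\p._ : f -> g -> Bool
  unify f -> g -> Bool ~ Int -> h
  unify f ~ Int
  unify g -> Bool ~ h
_ _ : g -> Bool
  unify e -> e ~ g -> Bool
  unify e ~ g
  unify g ~ Bool
  unify Bool -> Bool ~ Bool -> Bool
  unify Bool ~ Bool
  unify Bool ~ Bool
let x : Bool -> Bool
\t._ : i -> Bool
let s : i -> Bool
\a._ : j -> Int
  unify j -> Int ~ Bool -> k
  unify j ~ Bool
  unify Int ~ k
_ _ : Int
let r : Int

Answer: Int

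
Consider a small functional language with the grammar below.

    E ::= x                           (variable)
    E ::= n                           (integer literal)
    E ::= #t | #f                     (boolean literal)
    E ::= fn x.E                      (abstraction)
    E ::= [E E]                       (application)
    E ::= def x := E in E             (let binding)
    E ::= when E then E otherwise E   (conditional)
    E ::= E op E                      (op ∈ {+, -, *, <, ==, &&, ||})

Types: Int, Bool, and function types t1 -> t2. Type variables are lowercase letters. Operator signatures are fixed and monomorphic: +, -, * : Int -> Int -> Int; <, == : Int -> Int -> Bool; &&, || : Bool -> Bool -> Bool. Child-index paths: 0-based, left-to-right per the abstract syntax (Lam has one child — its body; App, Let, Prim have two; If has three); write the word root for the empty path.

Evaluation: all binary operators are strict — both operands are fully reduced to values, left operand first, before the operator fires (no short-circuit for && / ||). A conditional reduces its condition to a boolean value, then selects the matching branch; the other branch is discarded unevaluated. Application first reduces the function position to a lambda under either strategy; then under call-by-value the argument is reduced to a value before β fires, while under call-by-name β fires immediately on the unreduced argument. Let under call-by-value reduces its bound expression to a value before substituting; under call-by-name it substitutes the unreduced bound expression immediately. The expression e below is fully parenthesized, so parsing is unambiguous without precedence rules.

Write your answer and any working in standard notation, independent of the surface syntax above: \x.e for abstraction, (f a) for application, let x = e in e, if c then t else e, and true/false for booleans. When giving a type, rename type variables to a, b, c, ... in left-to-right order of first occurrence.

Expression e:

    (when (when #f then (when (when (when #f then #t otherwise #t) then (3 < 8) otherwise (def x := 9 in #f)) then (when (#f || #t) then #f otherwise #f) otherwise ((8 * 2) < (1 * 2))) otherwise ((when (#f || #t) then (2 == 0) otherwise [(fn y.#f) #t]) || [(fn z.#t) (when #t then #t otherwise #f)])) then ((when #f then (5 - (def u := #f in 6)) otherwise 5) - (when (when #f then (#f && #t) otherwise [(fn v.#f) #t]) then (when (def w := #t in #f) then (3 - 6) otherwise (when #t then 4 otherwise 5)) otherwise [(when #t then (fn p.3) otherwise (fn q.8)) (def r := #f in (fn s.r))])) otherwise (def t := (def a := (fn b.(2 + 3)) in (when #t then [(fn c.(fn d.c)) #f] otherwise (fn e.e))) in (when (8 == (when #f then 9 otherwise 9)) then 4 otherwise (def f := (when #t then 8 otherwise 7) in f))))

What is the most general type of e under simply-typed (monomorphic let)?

Answer: Int

Trace:
  unify Bool ~ Bool
  unify Bool ~ Bool
  unify Bool ~ Bool
  unify Bool ~ Bool
  unify Int ~ Int
  unify Int ~ Int
let x : Int
  unify Bool ~ Bool
  unify Bool ~ Bool
  unify Bool ~ Bool
  unify Bool ~ Bool
  unify Bool ~ Bool
  unify Bool ~ Bool
  unify Int ~ Int
  unify Int ~ Int
  unify Int ~ Int
  unify Int ~ Int
  unify Int ~ Int
  unify Int ~ Int
  unify Bool ~ Bool
  unify Bool ~ Bool
  unify Bool ~ Bool
  unify Bool ~ Bool
  unify Int ~ Int
  unify Int ~ Int
\y._ : a -> Bool
  unify a -> Bool ~ Bool -> b
  unify a ~ Bool
  unify Bool ~ b
_ _ : Bool
  unify Bool ~ Bool
  unify Bool ~ Bool
\z._ : c -> Bool
  unify Bool ~ Bool
  unify Bool ~ Bool
  unify c -> Bool ~ Bool -> d
  unify c ~ Bool
  unify Bool ~ d
_ _ : Bool
  unify Bool ~ Bool
  unify Bool ~ Bool
  unify Bool ~ Bool
  unify Bool ~ Bool
  unify Int ~ Int
let u : Bool
  unify Int ~ Int
  unify Int ~ Int
  unify Int ~ Int
  unify Bool ~ Bool
  unify Bool ~ Bool
  unify Bool ~ Bool
\v._ : e -> Bool
  unify e -> Bool ~ Bool -> f
  unify e ~ Bool
  unify Bool ~ f
_ _ : Bool
  unify Bool ~ Bool
  unify Bool ~ Bool
let w : Bool
  unify Bool ~ Bool
  unify Int ~ Int
  unify Int ~ Int
  unify Bool ~ Bool
  unify Int ~ Int
  unify Int ~ Int
  unify Bool ~ Bool
\p._ : g -> Int
\q._ : h -> Int
  unify g -> Int ~ h -> Int
  unify g ~ h
  unify Int ~ Int
let r : Bool
r : Bool
\s._ : i -> Bool
  unify h -> Int ~ (i -> Bool) -> j
  unify h ~ i -> Bool
  unify Int ~ j
_ _ : Int
  unify Int ~ Int
  unify Int ~ Int
  unify Int ~ Int
  unify Int ~ Int
\b._ : k -> Int
let a : k -> Int
  unify Bool ~ Bool
c : l
\d._ : m -> l
\c._ : l -> m -> l
  unify l -> m -> l ~ Bool -> n
  unify l ~ Bool
  unify m -> Bool ~ n
_ _ : m -> Bool
e : o
\e._ : o -> o
  unify m -> Bool ~ o -> o
  unify m ~ o
  unify Bool ~ o
let t : Bool -> Bool
  unify Int ~ Int
  unify Bool ~ Bool
  unify Int ~ Int
  unify Int ~ Int
  unify Bool ~ Bool
  unify Bool ~ Bool
  unify Int ~ Int
let f : Int
f : Int
  unify Int ~ Int
  unify Int ~ Int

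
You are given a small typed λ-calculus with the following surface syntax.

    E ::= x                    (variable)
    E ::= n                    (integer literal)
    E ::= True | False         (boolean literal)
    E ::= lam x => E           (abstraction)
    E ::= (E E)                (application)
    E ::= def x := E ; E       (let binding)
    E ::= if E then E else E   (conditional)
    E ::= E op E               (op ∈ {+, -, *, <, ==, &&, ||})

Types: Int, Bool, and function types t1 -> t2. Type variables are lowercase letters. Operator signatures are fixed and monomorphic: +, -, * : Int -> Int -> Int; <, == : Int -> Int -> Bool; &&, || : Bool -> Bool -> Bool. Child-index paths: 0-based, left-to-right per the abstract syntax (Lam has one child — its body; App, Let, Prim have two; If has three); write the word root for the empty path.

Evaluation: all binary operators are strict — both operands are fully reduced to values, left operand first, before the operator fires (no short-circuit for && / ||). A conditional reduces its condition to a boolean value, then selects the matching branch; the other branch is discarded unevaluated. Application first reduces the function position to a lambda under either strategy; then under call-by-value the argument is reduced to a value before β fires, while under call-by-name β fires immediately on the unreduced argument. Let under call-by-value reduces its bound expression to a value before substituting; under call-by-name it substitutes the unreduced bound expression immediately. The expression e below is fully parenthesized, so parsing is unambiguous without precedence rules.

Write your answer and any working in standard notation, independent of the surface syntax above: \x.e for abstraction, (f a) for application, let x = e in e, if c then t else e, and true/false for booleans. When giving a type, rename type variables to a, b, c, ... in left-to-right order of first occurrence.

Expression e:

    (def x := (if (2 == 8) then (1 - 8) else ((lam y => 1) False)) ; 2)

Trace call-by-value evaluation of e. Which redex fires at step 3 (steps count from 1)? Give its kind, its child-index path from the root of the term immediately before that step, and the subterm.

Derivation:
step 0: (let x = (if (2 == 8) then (1 - 8) else ((\y.1) false)) in 2)
step 1: [delta@0.0] (let x = (if false then (1 - 8) else ((\y.1) false)) in 2)
step 2: [if@0] (let x = ((\y.1) false) in 2)
step 3: [beta@0] (let x = 1 in 2)

Answer: beta at 0 : ((\y.1) false)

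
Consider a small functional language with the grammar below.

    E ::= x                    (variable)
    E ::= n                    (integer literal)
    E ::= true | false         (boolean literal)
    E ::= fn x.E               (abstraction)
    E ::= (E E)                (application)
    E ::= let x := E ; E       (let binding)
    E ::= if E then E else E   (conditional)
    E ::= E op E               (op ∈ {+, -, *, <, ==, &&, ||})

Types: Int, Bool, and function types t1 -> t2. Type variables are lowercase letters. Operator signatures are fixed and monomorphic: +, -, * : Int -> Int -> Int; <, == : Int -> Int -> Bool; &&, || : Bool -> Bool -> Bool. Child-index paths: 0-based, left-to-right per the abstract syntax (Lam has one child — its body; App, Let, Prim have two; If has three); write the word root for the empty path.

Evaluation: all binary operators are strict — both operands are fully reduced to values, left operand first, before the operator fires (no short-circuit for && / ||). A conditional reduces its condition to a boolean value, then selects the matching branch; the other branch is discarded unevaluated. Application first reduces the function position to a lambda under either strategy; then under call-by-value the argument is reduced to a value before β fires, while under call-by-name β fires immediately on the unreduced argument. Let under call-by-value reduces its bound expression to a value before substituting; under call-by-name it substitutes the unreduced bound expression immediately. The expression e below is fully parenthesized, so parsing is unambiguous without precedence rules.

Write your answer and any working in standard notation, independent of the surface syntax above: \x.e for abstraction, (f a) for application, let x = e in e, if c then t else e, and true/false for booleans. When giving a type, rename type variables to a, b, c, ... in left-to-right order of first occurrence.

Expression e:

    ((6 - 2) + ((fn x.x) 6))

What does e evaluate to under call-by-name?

Working:
step 0: ((6 - 2) + ((\x.x) 6))
step 1: [delta@0] (4 + ((\x.x) 6))
step 2: [beta@1] (4 + 6)
step 3: [delta@root] 10

Answer: 10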